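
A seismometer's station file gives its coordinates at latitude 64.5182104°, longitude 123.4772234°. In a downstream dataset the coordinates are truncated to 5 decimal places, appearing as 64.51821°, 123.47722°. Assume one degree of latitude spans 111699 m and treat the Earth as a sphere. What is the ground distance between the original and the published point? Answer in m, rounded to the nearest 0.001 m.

The latitude changed by +0.0000004° and the longitude by +0.0000034°.
North–south shift: 0.0000004 × 111699 = 0.0446796 m.
E–W at 64.5182°: 0.0000034° × 111699 × cos 64.5182° = 0.0000034 × 111699 × 0.4302 ≈ 0.163389 m.
Hypotenuse of the two orthogonal shifts: √(0.0446796² + 0.163389²) = 0.169388 m.

0.169 m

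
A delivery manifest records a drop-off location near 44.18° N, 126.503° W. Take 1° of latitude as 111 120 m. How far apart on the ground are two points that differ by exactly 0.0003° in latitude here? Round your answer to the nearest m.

Along a meridian 0.0003° is 0.0003 × 111120 = 33.336 m.

33 m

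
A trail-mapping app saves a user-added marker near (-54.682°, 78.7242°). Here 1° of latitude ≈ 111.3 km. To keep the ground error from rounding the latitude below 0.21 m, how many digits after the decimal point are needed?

One degree of latitude covers 111300 m.
N decimal places → at most half a unit in the last place, 0.5 × 10⁻ᴺ° = 111300/2 × 10⁻ᴺ m.
Need 0.5 × 111300 × 10⁻ᴺ ≤ 0.21 → 10⁻ᴺ ≤ 3.774e-06, so N ≥ 5.42.
So 6 decimal places suffice (0.0556 m); 5 would allow up to 0.556 m.

6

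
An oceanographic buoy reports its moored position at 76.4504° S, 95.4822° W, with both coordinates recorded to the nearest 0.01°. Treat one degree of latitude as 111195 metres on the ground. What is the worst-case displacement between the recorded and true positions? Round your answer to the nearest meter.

571 meters

Rounding to 2 decimal places leaves each coordinate within ±0.005° of the true value.
N–S: 0.005° × 111195 m/° = 555.975 m.
East–west component at 76.4504°: 0.005° × 111195 × cos 76.4504° ≈ 0.005 × 26051.5 ≈ 130.258 m.
Worst case both components are at the extreme and orthogonal: √(555.975² + 130.258²) ≈ 571.03 m.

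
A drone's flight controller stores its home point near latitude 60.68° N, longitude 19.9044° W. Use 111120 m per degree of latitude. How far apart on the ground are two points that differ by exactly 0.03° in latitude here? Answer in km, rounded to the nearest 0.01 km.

3.33 km

0.03° × 111120 m/° = 3333.6 m.
That is 3333.6 m = 3.3336 km.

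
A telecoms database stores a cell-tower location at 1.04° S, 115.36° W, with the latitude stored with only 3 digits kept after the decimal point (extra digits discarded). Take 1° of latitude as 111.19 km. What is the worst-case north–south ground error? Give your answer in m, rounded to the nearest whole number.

111 m

Truncating at 3 decimal places can drop up to a full unit in the last place, so the latitude may be off by as much as 0.001°.
North–south distance: 0.001° × 111190 m/° = 111.19 m.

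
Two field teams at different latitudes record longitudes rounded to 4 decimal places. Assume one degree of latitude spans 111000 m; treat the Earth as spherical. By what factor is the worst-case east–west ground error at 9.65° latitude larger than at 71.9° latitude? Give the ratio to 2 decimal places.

3.17

Rounding to 4 decimal places leaves the longitude within ±5e-05° of the true value.
Error at 9.65° = 5e-05° × 111000 × cos 9.65° ≈ 5.55 × 0.9859 = 5.4715 m.
At 71.9°: 5e-05° × 111000 × cos 71.9° = 5e-05 × 111000 × 0.3107 ≈ 1.7243 m.
The ratio reduces to cos 9.65° / cos 71.9° = 0.9859/0.3107 ≈ 3.1732.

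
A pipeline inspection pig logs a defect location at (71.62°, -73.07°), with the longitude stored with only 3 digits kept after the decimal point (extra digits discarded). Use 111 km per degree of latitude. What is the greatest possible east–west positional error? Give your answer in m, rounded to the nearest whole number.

35 m

Truncating at 3 decimal places can drop up to a full unit in the last place, so the longitude may be off by as much as 0.001°.
Parallels shrink by cos φ, so at 71.62° a degree of longitude is 111000 × 0.3153 ≈ 35000.3 m.
So at most 0.001° × 35000.3 ≈ 35.0003 m east–west.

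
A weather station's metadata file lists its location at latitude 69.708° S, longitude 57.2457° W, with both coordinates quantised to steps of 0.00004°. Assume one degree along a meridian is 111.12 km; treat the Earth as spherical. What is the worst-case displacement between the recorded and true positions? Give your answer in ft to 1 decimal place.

7.7 ft

With a 0.00004° grid the true value lies within half a step, ±0.00004°/2 = ±2e-05°, of the stored one.
Latitude error → 2e-05 × 111120 = 2.2224 m along the meridian.
E–W at 69.708°: 2e-05° × 111120 × cos 69.708° = 2e-05 × 111120 × 0.3468 ≈ 0.770739 m.
The two errors are perpendicular, so the maximum displacement is √(2.2224² + 0.770739²) ≈ 2.35225 m.
Converting: 2.35225 m × 3.2808 ft/m ≈ 7.7174 ft.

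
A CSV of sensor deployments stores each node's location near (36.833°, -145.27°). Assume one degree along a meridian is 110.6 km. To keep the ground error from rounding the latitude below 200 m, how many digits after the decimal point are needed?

3 decimal places

One degree of latitude covers 110600 m.
Rounding to N decimal places gives at most 0.5 × 10⁻ᴺ degrees of error, i.e. 0.5 × 10⁻ᴺ × 110600 m.
Setting 55300 × 10⁻ᴺ ≤ 200 gives 10ᴺ ≥ 276.5, i.e. N ≥ 2.44.
So 3 decimal places suffice (55.3 m); 2 would allow up to 553 m.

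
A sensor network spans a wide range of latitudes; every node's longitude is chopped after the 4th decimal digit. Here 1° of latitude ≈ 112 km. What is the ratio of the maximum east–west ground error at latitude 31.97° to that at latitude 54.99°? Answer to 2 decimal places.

Truncating at 4 decimal places can drop up to a full unit in the last place, so the longitude may be off by as much as 0.0001°.
At 31.97°: 0.0001° × 112000 × cos 31.97° = 0.0001 × 112000 × 0.8483 ≈ 9.5012 m.
Error at 54.99° = 0.0001° × 112000 × cos 54.99° ≈ 11.2 × 0.5737 = 6.4257 m.
Ratio: 9.5012 / 6.4257 = cos 31.97° / cos 54.99° ≈ 1.4786.

1.48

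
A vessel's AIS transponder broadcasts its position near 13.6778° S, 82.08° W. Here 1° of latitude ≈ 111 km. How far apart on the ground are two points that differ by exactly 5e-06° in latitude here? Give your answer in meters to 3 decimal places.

Along a meridian 5e-06° is 5e-06 × 111000 = 0.555 m.

0.555 meters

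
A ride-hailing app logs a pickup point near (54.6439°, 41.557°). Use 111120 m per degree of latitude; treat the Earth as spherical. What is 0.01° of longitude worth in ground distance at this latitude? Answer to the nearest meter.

643 meters

At 54.6439° a degree of longitude is 111120 × cos 54.6439° ≈ 64300.3 m, so 0.01° corresponds to 643.003 m.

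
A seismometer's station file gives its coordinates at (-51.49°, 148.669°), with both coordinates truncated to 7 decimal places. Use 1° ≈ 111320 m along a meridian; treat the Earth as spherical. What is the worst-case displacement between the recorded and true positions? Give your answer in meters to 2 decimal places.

0.01 meters

Truncating at 7 decimal places can drop up to a full unit in the last place, so each coordinate may be off by as much as 1e-07°.
Latitude error → 1e-07 × 111320 = 0.011132 m along the meridian.
Longitude error → 1e-07 × 111320 × cos 51.49° = 1e-07 × 111320 × 0.6227 ≈ 0.00693135 m.
Combining orthogonally: (0.011132² + 0.00693135²)^½ ≈ 0.0131135 m.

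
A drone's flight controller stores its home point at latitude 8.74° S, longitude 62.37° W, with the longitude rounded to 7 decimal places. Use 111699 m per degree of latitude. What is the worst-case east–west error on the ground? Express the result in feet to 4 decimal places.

0.0181 feet

Rounding to 7 decimal places leaves the longitude within ±5e-08° of the true value.
One degree of longitude at 8.74° is 111699 × cos 8.74° ≈ 111699 × 0.9884 = 110402 m.
Maximum E–W displacement: 5e-08 × 110402 = 0.0055201 m.
Converting: 0.0055201 m × 3.2808 ft/m ≈ 0.018111 ft.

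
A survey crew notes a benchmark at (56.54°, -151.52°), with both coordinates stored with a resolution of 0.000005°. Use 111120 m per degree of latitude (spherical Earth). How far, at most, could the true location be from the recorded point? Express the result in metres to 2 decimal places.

With a 0.000005° grid the true value lies within half a step, ±0.000005°/2 = ±2.5e-06°, of the stored one.
Latitude error → 2.5e-06 × 111120 = 0.2778 m along the meridian.
E–W at 56.54°: 2.5e-06° × 111120 × cos 56.54° = 2.5e-06 × 111120 × 0.5514 ≈ 0.153166 m.
Combining orthogonally: (0.2778² + 0.153166²)^½ ≈ 0.317227 m.

0.32 metres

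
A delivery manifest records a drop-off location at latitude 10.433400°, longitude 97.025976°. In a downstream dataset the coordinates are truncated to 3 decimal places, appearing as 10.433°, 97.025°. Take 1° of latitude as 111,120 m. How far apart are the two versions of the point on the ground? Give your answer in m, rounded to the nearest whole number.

116 m

Δlat = 10.433400 − 10.433 = +0.000400°; Δlon = 97.025976 − 97.025 = +0.000976°.
North–south shift: 0.000400 × 111120 = 44.448 m.
E–W at 10.433°: 0.000976° × 111120 × cos 10.433° = 0.000976 × 111120 × 0.9835 ≈ 106.66 m.
Hypotenuse of the two orthogonal shifts: √(44.448² + 106.66²) = 115.551 m.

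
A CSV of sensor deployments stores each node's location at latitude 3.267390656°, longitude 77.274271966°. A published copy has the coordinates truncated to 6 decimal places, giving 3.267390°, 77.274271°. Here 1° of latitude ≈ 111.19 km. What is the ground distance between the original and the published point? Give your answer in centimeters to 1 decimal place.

13.0 centimeters

The latitude changed by +0.000000656° and the longitude by +0.000000966°.
N–S: 0.000000656° × 111190 m/° = 0.0729406 m.
E–W at 3.26739°: 0.000000966° × 111190 × cos 3.26739° = 0.000000966 × 111190 × 0.9984 ≈ 0.107235 m.
Distance: √(0.0729406² + 0.107235²) ≈ 0.129691 m.
That is 0.129691 m = 12.969 cm.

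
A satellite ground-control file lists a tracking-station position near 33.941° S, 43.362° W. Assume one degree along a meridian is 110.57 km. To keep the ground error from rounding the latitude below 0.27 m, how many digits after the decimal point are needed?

One degree of latitude covers 110570 m.
With N decimal places the half-ulp bound is 0.5·10⁻ᴺ°, or 0.5·10⁻ᴺ × 110570 m on the ground.
Setting 55285 × 10⁻ᴺ ≤ 0.27 gives 10ᴺ ≥ 2.048e+05, i.e. N ≥ 5.31.
N = 5 would give 0.553 m (too coarse); N = 6 gives 0.0553 m ≤ 0.27 m.

6 decimal places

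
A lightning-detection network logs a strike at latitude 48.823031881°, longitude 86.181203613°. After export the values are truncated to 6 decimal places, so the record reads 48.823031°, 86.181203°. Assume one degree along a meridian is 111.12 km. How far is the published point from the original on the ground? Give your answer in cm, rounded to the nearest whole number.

The latitude changed by +0.000000881° and the longitude by +0.000000613°.
North–south shift: 0.000000881 × 111120 = 0.0978967 m.
E–W at 48.823°: 0.000000613° × 111120 × cos 48.823° = 0.000000613 × 111120 × 0.6584 ≈ 0.0448471 m.
Hypotenuse of the two orthogonal shifts: √(0.0978967² + 0.0448471²) = 0.10768 m.
That is 0.10768 m = 10.768 cm.

11 cm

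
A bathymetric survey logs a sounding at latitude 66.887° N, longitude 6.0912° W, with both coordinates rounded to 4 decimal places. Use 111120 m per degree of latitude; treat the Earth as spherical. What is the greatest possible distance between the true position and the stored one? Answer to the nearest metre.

Rounding to 4 decimal places leaves each coordinate within ±5e-05° of the true value.
North–south component: 5e-05° × 111120 = 5.556 m.
East–west component at 66.887°: 5e-05° × 111120 × cos 66.887° ≈ 5e-05 × 43619.7 ≈ 2.18098 m.
Combining orthogonally: (5.556² + 2.18098²)^½ ≈ 5.96874 m.

6 metres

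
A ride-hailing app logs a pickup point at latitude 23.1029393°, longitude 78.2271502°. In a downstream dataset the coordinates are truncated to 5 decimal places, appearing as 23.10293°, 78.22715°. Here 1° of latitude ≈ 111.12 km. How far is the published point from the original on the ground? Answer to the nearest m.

1 m

Δlat = 23.1029393 − 23.10293 = +0.0000093°; Δlon = 78.2271502 − 78.22715 = +0.0000002°.
North–south shift: 0.0000093 × 111120 = 1.03342 m.
E–W at 23.1029°: 0.0000002° × 111120 × cos 23.1029° = 0.0000002 × 111120 × 0.9198 ≈ 0.0204417 m.
Hypotenuse of the two orthogonal shifts: √(1.03342² + 0.0204417²) = 1.03362 m.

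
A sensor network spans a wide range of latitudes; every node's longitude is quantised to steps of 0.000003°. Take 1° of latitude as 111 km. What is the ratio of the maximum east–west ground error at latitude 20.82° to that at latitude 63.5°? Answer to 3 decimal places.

With a 0.000003° grid the true value lies within half a step, ±0.000003°/2 = ±1.5e-06°, of the stored one.
At 20.82°: 1.5e-06° × 111000 × cos 20.82° = 1.5e-06 × 111000 × 0.9347 ≈ 0.15563 m.
Error at 63.5° = 1.5e-06° × 111000 × cos 63.5° ≈ 0.1665 × 0.4462 = 0.074292 m.
The ratio reduces to cos 20.82° / cos 63.5° = 0.9347/0.4462 ≈ 2.0948.

2.095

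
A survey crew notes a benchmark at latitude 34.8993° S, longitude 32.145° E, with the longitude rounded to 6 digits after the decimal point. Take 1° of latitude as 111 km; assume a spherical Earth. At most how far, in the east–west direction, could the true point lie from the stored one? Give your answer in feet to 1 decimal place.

Rounding to 6 decimal places leaves the longitude within ±5e-07° of the true value.
At latitude 34.8993° a degree of longitude spans 111000 m × cos 34.8993° = 111000 × 0.8202 ≈ 91037.6 m.
East–west error: 5e-07° × 91037.6 m/° ≈ 0.0455188 m.
Converting: 0.0455188 m × 3.2808 ft/m ≈ 0.14934 ft.

0.1 feet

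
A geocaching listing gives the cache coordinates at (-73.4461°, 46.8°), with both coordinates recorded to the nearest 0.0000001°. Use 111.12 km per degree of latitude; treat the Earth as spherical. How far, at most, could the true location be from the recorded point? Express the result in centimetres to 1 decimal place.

0.6 centimetres

Rounding to 7 decimal places leaves each coordinate within ±5e-08° of the true value.
N–S: 5e-08° × 111120 m/° = 0.005556 m.
E–W at 73.4461°: 5e-08° × 111120 × cos 73.4461° = 5e-08 × 111120 × 0.2849 ≈ 0.001583 m.
Worst case both components are at the extreme and orthogonal: √(0.005556² + 0.001583²) ≈ 0.00577711 m.
That is 0.00577711 m = 0.57771 cm.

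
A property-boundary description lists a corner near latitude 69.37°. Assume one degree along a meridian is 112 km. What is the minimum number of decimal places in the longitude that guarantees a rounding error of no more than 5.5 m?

At 69.37° one degree of longitude covers 112000 × cos 69.37° ≈ 112000 × 0.3523 ≈ 39461.2 m.
With N decimal places the half-ulp bound is 0.5·10⁻ᴺ°, or 0.5·10⁻ᴺ × 39461.2 m on the ground.
Setting 19730.6 × 10⁻ᴺ ≤ 5.5 gives 10ᴺ ≥ 3587, i.e. N ≥ 3.55.
N = 3 would give 19.7 m (too coarse); N = 4 gives 1.97 m ≤ 5.5 m.

4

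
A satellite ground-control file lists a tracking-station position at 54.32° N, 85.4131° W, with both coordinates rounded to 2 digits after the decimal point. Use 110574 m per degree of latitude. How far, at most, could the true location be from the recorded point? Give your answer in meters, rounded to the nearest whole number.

Rounding to 2 decimal places leaves each coordinate within ±0.005° of the true value.
North–south component: 0.005° × 110574 = 552.87 m.
East–west component at 54.32°: 0.005° × 110574 × cos 54.32° ≈ 0.005 × 64493.1 ≈ 322.466 m.
Combining orthogonally: (552.87² + 322.466²)^½ ≈ 640.039 m.

640 meters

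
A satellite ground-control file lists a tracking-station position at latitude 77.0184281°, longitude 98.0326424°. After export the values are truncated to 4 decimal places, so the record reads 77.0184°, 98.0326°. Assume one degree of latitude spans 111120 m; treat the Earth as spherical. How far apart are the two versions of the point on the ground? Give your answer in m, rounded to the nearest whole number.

3 m

The latitude changed by +0.0000281° and the longitude by +0.0000424°.
North–south shift: 0.0000281 × 111120 = 3.12247 m.
E–W at 77.0184°: 0.0000424° × 111120 × cos 77.0184° = 0.0000424 × 111120 × 0.2246 ≈ 1.05838 m.
Distance: √(3.12247² + 1.05838²) ≈ 3.29697 m.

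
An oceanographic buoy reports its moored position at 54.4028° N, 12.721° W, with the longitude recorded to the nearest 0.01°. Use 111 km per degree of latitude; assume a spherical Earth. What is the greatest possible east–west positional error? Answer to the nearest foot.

Rounding to 2 decimal places leaves the longitude within ±0.005° of the true value.
At latitude 54.4028° a degree of longitude spans 111000 m × cos 54.4028° = 111000 × 0.5821 ≈ 64611.2 m.
So at most 0.005° × 64611.2 ≈ 323.056 m east–west.
In feet: 323.056 m ÷ 0.3048 ≈ 1059.9 ft.

1060 feet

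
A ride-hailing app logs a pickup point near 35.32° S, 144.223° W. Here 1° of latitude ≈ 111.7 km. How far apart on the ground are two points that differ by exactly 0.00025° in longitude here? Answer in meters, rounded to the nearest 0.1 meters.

22.8 meters

At 35.32° a degree of longitude is 111700 × cos 35.32° ≈ 91140 m, so 0.00025° corresponds to 22.785 m.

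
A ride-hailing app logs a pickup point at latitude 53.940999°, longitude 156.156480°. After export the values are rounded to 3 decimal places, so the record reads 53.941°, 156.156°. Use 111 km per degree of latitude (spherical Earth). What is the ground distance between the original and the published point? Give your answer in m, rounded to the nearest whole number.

31 m

The latitude changed by -0.000001° and the longitude by +0.000480°.
North–south shift: -0.000001 × 111000 = -0.111 m.
East–west at this latitude: 0.000480° × 111000 × cos 53.941° ≈ 0.000480 × 65336.6 = 31.3616 m.
Combined displacement = (0.111² + 31.3616²)^½ ≈ 31.3618 m.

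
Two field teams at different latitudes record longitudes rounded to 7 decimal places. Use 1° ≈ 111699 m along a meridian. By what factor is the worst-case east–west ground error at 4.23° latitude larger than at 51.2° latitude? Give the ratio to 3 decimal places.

1.592

Rounding to 7 decimal places leaves the longitude within ±5e-08° of the true value.
At 4.23°: 5e-08° × 111699 × cos 4.23° = 5e-08 × 111699 × 0.9973 ≈ 0.0055697 m.
At 51.2°: 5e-08° × 111699 × cos 51.2° = 5e-08 × 111699 × 0.6266 ≈ 0.0034996 m.
The ratio reduces to cos 4.23° / cos 51.2° = 0.9973/0.6266 ≈ 1.5916.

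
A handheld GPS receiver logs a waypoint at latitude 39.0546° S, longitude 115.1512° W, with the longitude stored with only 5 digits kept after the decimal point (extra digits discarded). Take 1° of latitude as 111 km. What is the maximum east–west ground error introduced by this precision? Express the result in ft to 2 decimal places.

2.83 ft

Truncating at 5 decimal places can drop up to a full unit in the last place, so the longitude may be off by as much as 1e-05°.
At latitude 39.0546° a degree of longitude spans 111000 m × cos 39.0546° = 111000 × 0.7765 ≈ 86196.6 m.
Maximum E–W displacement: 1e-05 × 86196.6 = 0.861966 m.
In feet: 0.861966 m ÷ 0.3048 ≈ 2.828 ft.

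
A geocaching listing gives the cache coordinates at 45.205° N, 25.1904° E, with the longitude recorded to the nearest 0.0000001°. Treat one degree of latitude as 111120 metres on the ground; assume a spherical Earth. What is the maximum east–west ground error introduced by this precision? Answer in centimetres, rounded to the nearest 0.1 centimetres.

Rounding to 7 decimal places leaves the longitude within ±5e-08° of the true value.
Parallels shrink by cos φ, so at 45.205° a degree of longitude is 111120 × 0.7046 ≈ 78292.1 m.
Maximum E–W displacement: 5e-08 × 78292.1 = 0.0039146 m.
That is 0.0039146 m = 0.39146 cm.

0.4 centimetres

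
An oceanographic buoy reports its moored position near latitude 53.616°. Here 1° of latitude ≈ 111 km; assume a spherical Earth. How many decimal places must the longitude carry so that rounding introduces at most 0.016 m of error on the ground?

7 decimal places

At 53.616° one degree of longitude covers 111000 × cos 53.616° ≈ 111000 × 0.5932 ≈ 65844.5 m.
N decimal places → at most half a unit in the last place, 0.5 × 10⁻ᴺ° = 65844.5/2 × 10⁻ᴺ m.
Setting 32922.3 × 10⁻ᴺ ≤ 0.016 gives 10ᴺ ≥ 2.058e+06, i.e. N ≥ 6.31.
N = 6 would give 0.0329 m (too coarse); N = 7 gives 0.00329 m ≤ 0.016 m.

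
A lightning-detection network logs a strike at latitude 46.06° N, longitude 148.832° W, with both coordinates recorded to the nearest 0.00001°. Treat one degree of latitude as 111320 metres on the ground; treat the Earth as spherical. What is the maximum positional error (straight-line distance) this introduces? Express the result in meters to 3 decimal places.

0.677 meters

Rounding to 5 decimal places leaves each coordinate within ±5e-06° of the true value.
N–S: 5e-06° × 111320 m/° = 0.5566 m.
East–west component at 46.06°: 5e-06° × 111320 × cos 46.06° ≈ 5e-06 × 77245.5 ≈ 0.386227 m.
Combining orthogonally: (0.5566² + 0.386227²)^½ ≈ 0.677477 m.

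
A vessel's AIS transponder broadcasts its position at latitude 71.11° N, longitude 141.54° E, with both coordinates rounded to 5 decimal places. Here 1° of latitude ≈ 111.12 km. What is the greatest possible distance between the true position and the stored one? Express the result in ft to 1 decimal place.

Rounding to 5 decimal places leaves each coordinate within ±5e-06° of the true value.
Latitude error → 5e-06 × 111120 = 0.5556 m along the meridian.
East–west component at 71.11°: 5e-06° × 111120 × cos 71.11° ≈ 5e-06 × 35975.4 ≈ 0.179877 m.
The two errors are perpendicular, so the maximum displacement is √(0.5556² + 0.179877²) ≈ 0.583992 m.
In feet: 0.583992 m ÷ 0.3048 ≈ 1.916 ft.

1.9 ft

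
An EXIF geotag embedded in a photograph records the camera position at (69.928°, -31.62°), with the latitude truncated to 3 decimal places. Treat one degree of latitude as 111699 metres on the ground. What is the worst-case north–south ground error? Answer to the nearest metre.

112 metres

Truncating at 3 decimal places can drop up to a full unit in the last place, so the latitude may be off by as much as 0.001°.
North–south distance: 0.001° × 111699 m/° = 111.699 m.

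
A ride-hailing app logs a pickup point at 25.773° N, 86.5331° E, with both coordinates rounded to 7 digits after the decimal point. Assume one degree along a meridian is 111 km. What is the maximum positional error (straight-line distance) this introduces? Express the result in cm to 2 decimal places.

Rounding to 7 decimal places leaves each coordinate within ±5e-08° of the true value.
Latitude error → 5e-08 × 111000 = 0.00555 m along the meridian.
Longitude error → 5e-08 × 111000 × cos 25.773° = 5e-08 × 111000 × 0.9005 ≈ 0.00499791 m.
The two errors are perpendicular, so the maximum displacement is √(0.00555² + 0.00499791²) ≈ 0.00746871 m.
That is 0.00746871 m = 0.74687 cm.

0.75 cm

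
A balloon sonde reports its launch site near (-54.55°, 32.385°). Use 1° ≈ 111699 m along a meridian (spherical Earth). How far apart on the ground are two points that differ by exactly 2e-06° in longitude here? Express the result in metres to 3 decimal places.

One degree of longitude here spans 111699 × cos 54.55° = 111699 × 0.5800 ≈ 64784.6 m; 2e-06° of that is 0.129569 m.

0.130 metres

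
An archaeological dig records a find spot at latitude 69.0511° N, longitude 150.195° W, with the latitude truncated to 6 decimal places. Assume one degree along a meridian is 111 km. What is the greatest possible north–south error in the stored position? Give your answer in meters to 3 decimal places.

0.111 meters

Truncating at 6 decimal places can drop up to a full unit in the last place, so the latitude may be off by as much as 1e-06°.
So the N–S error is at most 1e-06 × 111000 = 0.111 m.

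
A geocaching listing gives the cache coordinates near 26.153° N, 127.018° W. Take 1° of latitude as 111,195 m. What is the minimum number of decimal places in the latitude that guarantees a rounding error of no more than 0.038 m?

One degree of latitude covers 111195 m.
Rounding to N decimal places gives at most 0.5 × 10⁻ᴺ degrees of error, i.e. 0.5 × 10⁻ᴺ × 111195 m.
Setting 55597.5 × 10⁻ᴺ ≤ 0.038 gives 10ᴺ ≥ 1.463e+06, i.e. N ≥ 6.17.
At 6 places the error can reach 0.0556 m, but 7 places keeps it to 0.00556 m.

7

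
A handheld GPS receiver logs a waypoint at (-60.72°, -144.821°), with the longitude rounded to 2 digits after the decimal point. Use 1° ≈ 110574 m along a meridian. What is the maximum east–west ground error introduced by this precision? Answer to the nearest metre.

270 metres

Rounding to 2 decimal places leaves the longitude within ±0.005° of the true value.
Parallels shrink by cos φ, so at 60.72° a degree of longitude is 110574 × 0.4891 ≈ 54079.3 m.
Maximum E–W displacement: 0.005 × 54079.3 = 270.397 m.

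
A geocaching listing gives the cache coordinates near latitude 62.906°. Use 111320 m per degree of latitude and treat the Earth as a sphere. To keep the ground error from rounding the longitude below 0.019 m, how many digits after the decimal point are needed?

At 62.906° one degree of longitude covers 111320 × cos 62.906° ≈ 111320 × 0.4555 ≈ 50700.9 m.
N decimal places → at most half a unit in the last place, 0.5 × 10⁻ᴺ° = 50700.9/2 × 10⁻ᴺ m.
Need 0.5 × 50700.9 × 10⁻ᴺ ≤ 0.019 → 10⁻ᴺ ≤ 7.495e-07, so N ≥ 6.13.
At 6 places the error can reach 0.0254 m, but 7 places keeps it to 0.00254 m.

7 decimal places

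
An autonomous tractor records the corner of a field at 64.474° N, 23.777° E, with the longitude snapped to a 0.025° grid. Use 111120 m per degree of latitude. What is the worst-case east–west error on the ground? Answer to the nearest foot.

1964 feet

With a 0.025° grid the true value lies within half a step, ±0.025°/2 = ±0.0125°, of the stored one.
One degree of longitude at 64.474° is 111120 × cos 64.474° ≈ 111120 × 0.4309 = 47883.9 m.
So at most 0.0125° × 47883.9 ≈ 598.549 m east–west.
Converting: 598.549 m × 3.2808 ft/m ≈ 1963.7 ft.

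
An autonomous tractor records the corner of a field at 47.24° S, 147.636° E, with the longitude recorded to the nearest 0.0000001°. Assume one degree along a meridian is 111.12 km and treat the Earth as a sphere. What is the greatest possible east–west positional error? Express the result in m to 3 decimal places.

Rounding to 7 decimal places leaves the longitude within ±5e-08° of the true value.
At latitude 47.24° a degree of longitude spans 111120 m × cos 47.24° = 111120 × 0.6789 ≈ 75442.6 m.
Maximum E–W displacement: 5e-08 × 75442.6 = 0.00377213 m.

0.004 m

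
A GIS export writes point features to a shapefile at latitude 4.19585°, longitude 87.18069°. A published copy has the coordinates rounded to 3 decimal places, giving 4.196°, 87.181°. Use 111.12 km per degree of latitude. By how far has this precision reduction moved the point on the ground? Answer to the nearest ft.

The latitude changed by -0.00015° and the longitude by -0.00031°.
North–south shift: -0.00015 × 111120 = -16.668 m.
E–W at 4.196°: -0.00031° × 111120 × cos 4.196° = -0.00031 × 111120 × 0.9973 ≈ -34.3549 m.
Distance: √(16.668² + 34.3549²) ≈ 38.1848 m.
In feet: 38.1848 m ÷ 0.3048 ≈ 125.28 ft.

125 ft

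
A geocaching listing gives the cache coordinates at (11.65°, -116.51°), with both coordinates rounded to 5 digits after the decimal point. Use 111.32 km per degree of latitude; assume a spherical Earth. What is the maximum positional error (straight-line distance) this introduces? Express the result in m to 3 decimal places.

0.779 m

Rounding to 5 decimal places leaves each coordinate within ±5e-06° of the true value.
North–south component: 5e-06° × 111320 = 0.5566 m.
Longitude error → 5e-06 × 111320 × cos 11.65° = 5e-06 × 111320 × 0.9794 ≈ 0.545134 m.
Combining orthogonally: (0.5566² + 0.545134²)^½ ≈ 0.779086 m.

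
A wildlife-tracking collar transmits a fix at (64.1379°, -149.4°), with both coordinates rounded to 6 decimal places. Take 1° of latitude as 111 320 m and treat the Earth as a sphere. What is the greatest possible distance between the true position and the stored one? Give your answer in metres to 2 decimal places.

0.06 metres

Rounding to 6 decimal places leaves each coordinate within ±5e-07° of the true value.
North–south component: 5e-07° × 111320 = 0.05566 m.
E–W at 64.1379°: 5e-07° × 111320 × cos 64.1379° = 5e-07 × 111320 × 0.4362 ≈ 0.0242793 m.
The two errors are perpendicular, so the maximum displacement is √(0.05566² + 0.0242793²) ≈ 0.0607249 m.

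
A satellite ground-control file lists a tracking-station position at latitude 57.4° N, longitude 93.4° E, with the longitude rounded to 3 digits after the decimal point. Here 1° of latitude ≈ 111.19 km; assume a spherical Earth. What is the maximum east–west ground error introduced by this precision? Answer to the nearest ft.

Rounding to 3 decimal places leaves the longitude within ±0.0005° of the true value.
At latitude 57.4° a degree of longitude spans 111190 m × cos 57.4° = 111190 × 0.5388 ≈ 59905.9 m.
East–west error: 0.0005° × 59905.9 m/° ≈ 29.953 m.
Converting: 29.953 m × 3.2808 ft/m ≈ 98.271 ft.

98 ft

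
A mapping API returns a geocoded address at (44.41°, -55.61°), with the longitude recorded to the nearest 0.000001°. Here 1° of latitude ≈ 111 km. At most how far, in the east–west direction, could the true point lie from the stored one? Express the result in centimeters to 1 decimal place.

4.0 centimeters

Rounding to 6 decimal places leaves the longitude within ±5e-07° of the true value.
One degree of longitude at 44.41° is 111000 × cos 44.41° ≈ 111000 × 0.7144 = 79292.9 m.
So at most 5e-07° × 79292.9 ≈ 0.0396465 m east–west.
That is 0.0396465 m = 3.9646 cm.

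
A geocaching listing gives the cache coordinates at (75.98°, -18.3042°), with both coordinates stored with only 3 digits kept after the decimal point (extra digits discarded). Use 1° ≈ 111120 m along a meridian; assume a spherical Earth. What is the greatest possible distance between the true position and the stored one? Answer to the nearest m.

Truncating at 3 decimal places can drop up to a full unit in the last place, so each coordinate may be off by as much as 0.001°.
North–south component: 0.001° × 111120 = 111.12 m.
East–west component at 75.98°: 0.001° × 111120 × cos 75.98° ≈ 0.001 × 26920 ≈ 26.92 m.
Worst case both components are at the extreme and orthogonal: √(111.12² + 26.92²) ≈ 114.334 m.

114 m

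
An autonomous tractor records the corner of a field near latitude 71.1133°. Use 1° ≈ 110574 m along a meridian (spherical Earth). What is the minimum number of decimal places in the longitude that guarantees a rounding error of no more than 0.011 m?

At 71.1133° one degree of longitude covers 110574 × cos 71.1133° ≈ 110574 × 0.3237 ≈ 35792.6 m.
With N decimal places the half-ulp bound is 0.5·10⁻ᴺ°, or 0.5·10⁻ᴺ × 35792.6 m on the ground.
Setting 17896.3 × 10⁻ᴺ ≤ 0.011 gives 10ᴺ ≥ 1.627e+06, i.e. N ≥ 6.21.
So 7 decimal places suffice (0.00179 m); 6 would allow up to 0.0179 m.

7 decimal places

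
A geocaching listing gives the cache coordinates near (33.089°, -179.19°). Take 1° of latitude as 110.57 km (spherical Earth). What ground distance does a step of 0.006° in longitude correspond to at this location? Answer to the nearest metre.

At 33.089° a degree of longitude is 110570 × cos 33.089° ≈ 92638.1 m, so 0.006° corresponds to 555.829 m.

556 metres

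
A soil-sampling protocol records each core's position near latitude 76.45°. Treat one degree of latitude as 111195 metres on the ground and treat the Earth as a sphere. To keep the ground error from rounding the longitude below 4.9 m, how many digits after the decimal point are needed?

At 76.45° one degree of longitude covers 111195 × cos 76.45° ≈ 111195 × 0.2343 ≈ 26052.3 m.
Rounding to N decimal places gives at most 0.5 × 10⁻ᴺ degrees of error, i.e. 0.5 × 10⁻ᴺ × 26052.3 m.
Need 0.5 × 26052.3 × 10⁻ᴺ ≤ 4.9 → 10⁻ᴺ ≤ 3.762e-04, so N ≥ 3.42.
At 3 places the error can reach 13 m, but 4 places keeps it to 1.3 m.

4 decimal places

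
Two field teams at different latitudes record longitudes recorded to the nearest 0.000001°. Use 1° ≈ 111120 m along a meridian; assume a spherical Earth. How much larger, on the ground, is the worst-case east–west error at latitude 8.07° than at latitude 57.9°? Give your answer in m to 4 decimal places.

Rounding to 6 decimal places leaves the longitude within ±5e-07° of the true value.
Error at 8.07° = 5e-07° × 111120 × cos 8.07° ≈ 0.05556 × 0.9901 = 0.05501 m.
At 57.9°: 5e-07° × 111120 × cos 57.9° = 5e-07 × 111120 × 0.5314 ≈ 0.029525 m.
Difference: 0.05501 − 0.029525 = 0.025485 m.

0.0255 m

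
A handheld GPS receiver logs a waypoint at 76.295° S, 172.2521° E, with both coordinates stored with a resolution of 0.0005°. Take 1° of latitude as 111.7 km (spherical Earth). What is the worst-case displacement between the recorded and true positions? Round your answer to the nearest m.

29 m

With a 0.0005° grid the true value lies within half a step, ±0.0005°/2 = ±0.00025°, of the stored one.
Latitude error → 0.00025 × 111700 = 27.925 m along the meridian.
East–west component at 76.295°: 0.00025° × 111700 × cos 76.295° ≈ 0.00025 × 26464.3 ≈ 6.61607 m.
The two errors are perpendicular, so the maximum displacement is √(27.925² + 6.61607²) ≈ 28.698 m.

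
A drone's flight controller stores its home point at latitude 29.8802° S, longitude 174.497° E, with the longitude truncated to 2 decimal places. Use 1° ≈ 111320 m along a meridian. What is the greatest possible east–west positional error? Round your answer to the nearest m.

965 m

Truncating at 2 decimal places can drop up to a full unit in the last place, so the longitude may be off by as much as 0.01°.
At latitude 29.8802° a degree of longitude spans 111320 m × cos 29.8802° = 111320 × 0.8671 ≈ 96522.1 m.
Maximum E–W displacement: 0.01 × 96522.1 = 965.221 m.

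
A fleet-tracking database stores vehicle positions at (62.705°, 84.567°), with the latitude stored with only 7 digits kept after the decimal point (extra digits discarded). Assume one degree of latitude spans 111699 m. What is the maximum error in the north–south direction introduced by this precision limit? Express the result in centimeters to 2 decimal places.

Truncating at 7 decimal places can drop up to a full unit in the last place, so the latitude may be off by as much as 1e-07°.
So the N–S error is at most 1e-07 × 111699 = 0.0111699 m.
That is 0.0111699 m = 1.117 cm.

1.12 centimeters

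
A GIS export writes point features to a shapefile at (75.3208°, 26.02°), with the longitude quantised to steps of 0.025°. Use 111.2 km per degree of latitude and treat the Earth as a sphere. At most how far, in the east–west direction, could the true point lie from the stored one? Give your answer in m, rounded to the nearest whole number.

352 m

With a 0.025° grid the true value lies within half a step, ±0.025°/2 = ±0.0125°, of the stored one.
At latitude 75.3208° a degree of longitude spans 111200 m × cos 75.3208° = 111200 × 0.2534 ≈ 28178.8 m.
Maximum E–W displacement: 0.0125 × 28178.8 = 352.235 m.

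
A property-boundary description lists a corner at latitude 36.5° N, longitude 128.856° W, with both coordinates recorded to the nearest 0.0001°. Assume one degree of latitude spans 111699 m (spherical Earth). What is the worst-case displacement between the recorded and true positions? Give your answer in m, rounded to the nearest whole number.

7 m

Rounding to 4 decimal places leaves each coordinate within ±5e-05° of the true value.
North–south component: 5e-05° × 111699 = 5.58495 m.
E–W at 36.5°: 5e-05° × 111699 × cos 36.5° = 5e-05 × 111699 × 0.8039 ≈ 4.4895 m.
Worst case both components are at the extreme and orthogonal: √(5.58495² + 4.4895²) ≈ 7.1657 m.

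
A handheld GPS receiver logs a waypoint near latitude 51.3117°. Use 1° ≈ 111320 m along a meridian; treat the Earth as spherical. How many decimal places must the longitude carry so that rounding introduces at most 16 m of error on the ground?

4 decimal places

At 51.3117° one degree of longitude covers 111320 × cos 51.3117° ≈ 111320 × 0.6251 ≈ 69584.3 m.
N decimal places → at most half a unit in the last place, 0.5 × 10⁻ᴺ° = 69584.3/2 × 10⁻ᴺ m.
Setting 34792.1 × 10⁻ᴺ ≤ 16 gives 10ᴺ ≥ 2175, i.e. N ≥ 3.34.
So 4 decimal places suffice (3.48 m); 3 would allow up to 34.8 m.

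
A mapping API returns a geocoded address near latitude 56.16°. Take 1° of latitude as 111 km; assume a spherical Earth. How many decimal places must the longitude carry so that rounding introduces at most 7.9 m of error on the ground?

4 decimal places

At 56.16° one degree of longitude covers 111000 × cos 56.16° ≈ 111000 × 0.5569 ≈ 61813.2 m.
With N decimal places the half-ulp bound is 0.5·10⁻ᴺ°, or 0.5·10⁻ᴺ × 61813.2 m on the ground.
Need 0.5 × 61813.2 × 10⁻ᴺ ≤ 7.9 → 10⁻ᴺ ≤ 2.556e-04, so N ≥ 3.59.
At 3 places the error can reach 30.9 m, but 4 places keeps it to 3.09 m.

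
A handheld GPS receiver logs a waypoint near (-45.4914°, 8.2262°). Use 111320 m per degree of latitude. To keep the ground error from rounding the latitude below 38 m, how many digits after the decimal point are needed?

4 decimal places

One degree of latitude covers 111320 m.
With N decimal places the half-ulp bound is 0.5·10⁻ᴺ°, or 0.5·10⁻ᴺ × 111320 m on the ground.
Setting 55660 × 10⁻ᴺ ≤ 38 gives 10ᴺ ≥ 1465, i.e. N ≥ 3.17.
N = 3 would give 55.7 m (too coarse); N = 4 gives 5.57 m ≤ 38 m.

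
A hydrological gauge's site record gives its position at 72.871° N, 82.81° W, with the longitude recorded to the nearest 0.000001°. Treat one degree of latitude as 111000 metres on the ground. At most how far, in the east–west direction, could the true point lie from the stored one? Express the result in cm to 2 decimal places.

1.63 cm

Rounding to 6 decimal places leaves the longitude within ±5e-07° of the true value.
At latitude 72.871° a degree of longitude spans 111000 m × cos 72.871° = 111000 × 0.2945 ≈ 32692.2 m.
East–west error: 5e-07° × 32692.2 m/° ≈ 0.0163461 m.
That is 0.0163461 m = 1.6346 cm.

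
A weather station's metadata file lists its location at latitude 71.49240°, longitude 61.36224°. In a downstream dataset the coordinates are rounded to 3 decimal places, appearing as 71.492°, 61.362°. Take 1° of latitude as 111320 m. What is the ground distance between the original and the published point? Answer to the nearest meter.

45 meters

Δlat = 71.49240 − 71.492 = +0.00040°; Δlon = 61.36224 − 61.362 = +0.00024°.
N–S: 0.00040° × 111320 m/° = 44.528 m.
East–west at this latitude: 0.00024° × 111320 × cos 71.492° ≈ 0.00024 × 35337.1 = 8.4809 m.
Hypotenuse of the two orthogonal shifts: √(44.528² + 8.4809²) = 45.3285 m.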